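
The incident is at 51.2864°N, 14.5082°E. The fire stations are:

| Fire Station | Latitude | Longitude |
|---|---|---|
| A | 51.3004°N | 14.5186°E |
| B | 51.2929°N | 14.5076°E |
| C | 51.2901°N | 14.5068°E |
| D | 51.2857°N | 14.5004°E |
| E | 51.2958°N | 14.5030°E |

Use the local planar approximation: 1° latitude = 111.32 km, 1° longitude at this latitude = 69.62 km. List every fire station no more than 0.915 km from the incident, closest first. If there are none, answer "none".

C, D, B

Distances from 51.2864°N, 14.5082°E:
A: √((0.0140·111.32)² + (0.0104·69.62)²) = √(2.428860 + 0.524246) = 1.7185 km
B: √((0.0065·111.32)² + (-0.0006·69.62)²) = √(0.523568 + 0.001745) = 0.7248 km
C: √((0.0037·111.32)² + (-0.0014·69.62)²) = √(0.169648 + 0.009500) = 0.4233 km
D: √((-0.0007·111.32)² + (-0.0078·69.62)²) = √(0.006072 + 0.294888) = 0.5486 km
E: √((0.0094·111.32)² + (-0.0052·69.62)²) = √(1.094970 + 0.131061) = 1.1073 km
Threshold 0.915 km: C (0.4233 km), D (0.5486 km), B (0.7248 km) are within range.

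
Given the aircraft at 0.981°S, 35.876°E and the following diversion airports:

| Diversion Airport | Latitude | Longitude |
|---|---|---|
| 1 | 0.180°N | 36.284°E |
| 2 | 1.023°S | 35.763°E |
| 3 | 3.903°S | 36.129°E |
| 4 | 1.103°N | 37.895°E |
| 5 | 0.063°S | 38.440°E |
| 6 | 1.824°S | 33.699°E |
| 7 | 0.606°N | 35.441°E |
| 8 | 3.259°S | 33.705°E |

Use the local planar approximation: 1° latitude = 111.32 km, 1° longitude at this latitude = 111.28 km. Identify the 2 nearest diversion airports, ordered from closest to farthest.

2, 1

Distances from 0.981°S, 35.876°E:
1: 136.985 km
2: 13.416 km
3: 326.493 km
4: 322.953 km
5: 303.071 km
6: 259.797 km
7: 183.177 km
8: 350.245 km
Sorted: 2 (13.416 km) < 1 (136.985 km) < 7 (183.177 km) < 6 (259.797 km) < …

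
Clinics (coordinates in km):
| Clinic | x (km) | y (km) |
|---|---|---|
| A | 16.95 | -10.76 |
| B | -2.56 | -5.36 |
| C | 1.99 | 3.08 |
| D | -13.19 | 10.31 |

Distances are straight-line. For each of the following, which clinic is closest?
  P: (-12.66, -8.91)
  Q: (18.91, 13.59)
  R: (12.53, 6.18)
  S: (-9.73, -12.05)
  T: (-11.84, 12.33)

P at (-12.66, -8.91):
  A: √((29.61)² + (-1.85)²) = √(876.7521 + 3.4225) = 29.67 km
  B: √((10.10)² + (3.55)²) = √(102.0100 + 12.6025) = 10.71 km
  C: √((14.65)² + (11.99)²) = √(214.6225 + 143.7601) = 18.93 km
  D: √((-0.53)² + (19.22)²) = √(0.2809 + 369.4084) = 19.23 km
  → nearest: B (10.71 km)
Q at (18.91, 13.59):
  A: √((-1.96)² + (-24.35)²) = √(3.8416 + 592.9225) = 24.43 km
  B: √((-21.47)² + (-18.95)²) = √(460.9609 + 359.1025) = 28.64 km
  C: √((-16.92)² + (-10.51)²) = √(286.2864 + 110.4601) = 19.92 km
  D: √((-32.10)² + (-3.28)²) = √(1030.4100 + 10.7584) = 32.27 km
  → nearest: C (19.92 km)
R at (12.53, 6.18):
  A: √((4.42)² + (-16.94)²) = √(19.5364 + 286.9636) = 17.51 km
  B: √((-15.09)² + (-11.54)²) = √(227.7081 + 133.1716) = 19.00 km
  C: √((-10.54)² + (-3.10)²) = √(111.0916 + 9.6100) = 10.99 km
  D: √((-25.72)² + (4.13)²) = √(661.5184 + 17.0569) = 26.05 km
  → nearest: C (10.99 km)
S at (-9.73, -12.05):
  A: √((26.68)² + (1.29)²) = √(711.8224 + 1.6641) = 26.71 km
  B: √((7.17)² + (6.69)²) = √(51.4089 + 44.7561) = 9.81 km
  C: √((11.72)² + (15.13)²) = √(137.3584 + 228.9169) = 19.14 km
  D: √((-3.46)² + (22.36)²) = √(11.9716 + 499.9696) = 22.63 km
  → nearest: B (9.81 km)
T at (-11.84, 12.33):
  A: √((28.79)² + (-23.09)²) = √(828.8641 + 533.1481) = 36.91 km
  B: √((9.28)² + (-17.69)²) = √(86.1184 + 312.9361) = 19.98 km
  C: √((13.83)² + (-9.25)²) = √(191.2689 + 85.5625) = 16.64 km
  D: √((-1.35)² + (-2.02)²) = √(1.8225 + 4.0804) = 2.43 km
  → nearest: D (2.43 km)

P→B; Q→C; R→C; S→B; T→D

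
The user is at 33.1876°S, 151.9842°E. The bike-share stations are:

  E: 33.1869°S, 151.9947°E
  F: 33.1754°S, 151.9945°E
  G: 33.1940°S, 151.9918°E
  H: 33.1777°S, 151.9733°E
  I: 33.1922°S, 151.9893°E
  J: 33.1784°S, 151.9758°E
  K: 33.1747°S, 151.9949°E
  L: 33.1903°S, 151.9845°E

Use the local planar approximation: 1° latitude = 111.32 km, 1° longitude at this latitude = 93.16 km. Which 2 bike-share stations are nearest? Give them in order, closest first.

Distances from 33.1876°S, 151.9842°E:
E: √((0.0007·111.32)² + (0.0105·93.16)²) = √(0.006072 + 0.956836) = 0.9813 km
F: √((0.0122·111.32)² + (0.0103·93.16)²) = √(1.844446 + 0.920732) = 1.6629 km
G: √((-0.0064·111.32)² + (0.0076·93.16)²) = √(0.507582 + 0.501287) = 1.0044 km
H: √((0.0099·111.32)² + (-0.0109·93.16)²) = √(1.214554 + 1.031127) = 1.4986 km
I: √((-0.0046·111.32)² + (0.0051·93.16)²) = √(0.262218 + 0.225735) = 0.6985 km
J: √((0.0092·111.32)² + (-0.0084·93.16)²) = √(1.048871 + 0.612375) = 1.2889 km
K: √((0.0129·111.32)² + (0.0107·93.16)²) = √(2.062176 + 0.993634) = 1.7481 km
L: √((-0.0027·111.32)² + (0.0003·93.16)²) = √(0.090339 + 0.000781) = 0.3019 km
Sorted: L (0.3019 km) < I (0.6985 km) < E (0.9813 km) < G (1.0044 km) < …

L, I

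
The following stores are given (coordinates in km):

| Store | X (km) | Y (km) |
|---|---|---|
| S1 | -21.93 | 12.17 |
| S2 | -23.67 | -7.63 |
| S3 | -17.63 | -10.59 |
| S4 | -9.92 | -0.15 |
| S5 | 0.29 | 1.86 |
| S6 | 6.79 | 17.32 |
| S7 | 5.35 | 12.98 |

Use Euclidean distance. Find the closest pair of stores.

S6 and S7

Pairwise distances:
S1–S2: √((-1.74)² + (-19.80)²) = √(3.0276 + 392.0400) = 19.88 km
S1–S3: √((4.30)² + (-22.76)²) = √(18.4900 + 518.0176) = 23.16 km
S1–S4: √((12.01)² + (-12.32)²) = √(144.2401 + 151.7824) = 17.21 km
S1–S5: √((22.22)² + (-10.31)²) = √(493.7284 + 106.2961) = 24.50 km
S1–S6: √((28.72)² + (5.15)²) = √(824.8384 + 26.5225) = 29.18 km
S1–S7: √((27.28)² + (0.81)²) = √(744.1984 + 0.6561) = 27.29 km
S2–S3: √((6.04)² + (-2.96)²) = √(36.4816 + 8.7616) = 6.73 km
S2–S4: √((13.75)² + (7.48)²) = √(189.0625 + 55.9504) = 15.65 km
S2–S5: √((23.96)² + (9.49)²) = √(574.0816 + 90.0601) = 25.77 km
S2–S6: √((30.46)² + (24.95)²) = √(927.8116 + 622.5025) = 39.37 km
S2–S7: √((29.02)² + (20.61)²) = √(842.1604 + 424.7721) = 35.59 km
S3–S4: √((7.71)² + (10.44)²) = √(59.4441 + 108.9936) = 12.98 km
S3–S5: √((17.92)² + (12.45)²) = √(321.1264 + 155.0025) = 21.82 km
S3–S6: √((24.42)² + (27.91)²) = √(596.3364 + 778.9681) = 37.09 km
S3–S7: √((22.98)² + (23.57)²) = √(528.0804 + 555.5449) = 32.92 km
S4–S5: √((10.21)² + (2.01)²) = √(104.2441 + 4.0401) = 10.41 km
S4–S6: √((16.71)² + (17.47)²) = √(279.2241 + 305.2009) = 24.17 km
S4–S7: √((15.27)² + (13.13)²) = √(233.1729 + 172.3969) = 20.14 km
S5–S6: √((6.50)² + (15.46)²) = √(42.2500 + 239.0116) = 16.77 km
S5–S7: √((5.06)² + (11.12)²) = √(25.6036 + 123.6544) = 12.22 km
S6–S7: √((-1.44)² + (-4.34)²) = √(2.0736 + 18.8356) = 4.57 km
Closest pair: S6–S7 at 4.57 km.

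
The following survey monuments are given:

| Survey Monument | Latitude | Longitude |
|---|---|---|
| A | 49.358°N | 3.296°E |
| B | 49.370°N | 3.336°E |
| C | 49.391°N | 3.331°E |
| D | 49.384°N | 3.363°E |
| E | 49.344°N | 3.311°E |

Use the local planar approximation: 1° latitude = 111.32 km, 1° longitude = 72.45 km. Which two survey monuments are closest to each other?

A and E

Pairwise distances:
A–B: 3.191 km
A–C: 4.464 km
A–D: 5.652 km
A–E: 1.900 km
B–C: 2.366 km
B–D: 2.501 km
B–E: 3.414 km
C–D: 2.446 km
C–E: 5.429 km
D–E: 5.833 km
Closest pair: A–E at 1.900 km.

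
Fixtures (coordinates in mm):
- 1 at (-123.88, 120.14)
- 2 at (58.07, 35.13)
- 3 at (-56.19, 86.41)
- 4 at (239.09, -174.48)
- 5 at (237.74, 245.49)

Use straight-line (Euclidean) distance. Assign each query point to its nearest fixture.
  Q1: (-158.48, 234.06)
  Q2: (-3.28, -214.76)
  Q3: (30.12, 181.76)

Q1 at (-158.48, 234.06):
  1: √((34.60)² + (-113.92)²) = √(1197.1600 + 12977.7664) = 119.06 mm
  2: √((216.55)² + (-198.93)²) = √(46893.9025 + 39573.1449) = 294.05 mm
  3: √((102.29)² + (-147.65)²) = √(10463.2441 + 21800.5225) = 179.62 mm
  4: √((397.57)² + (-408.54)²) = √(158061.9049 + 166904.9316) = 570.06 mm
  5: √((396.22)² + (11.43)²) = √(156990.2884 + 130.6449) = 396.38 mm
  → nearest: 1 (119.06 mm)
Q2 at (-3.28, -214.76):
  1: √((-120.60)² + (334.90)²) = √(14544.3600 + 112158.0100) = 355.95 mm
  2: √((61.35)² + (249.89)²) = √(3763.8225 + 62445.0121) = 257.31 mm
  3: √((-52.91)² + (301.17)²) = √(2799.4681 + 90703.3689) = 305.78 mm
  4: √((242.37)² + (40.28)²) = √(58743.2169 + 1622.4784) = 245.69 mm
  5: √((241.02)² + (460.25)²) = √(58090.6404 + 211830.0625) = 519.54 mm
  → nearest: 4 (245.69 mm)
Q3 at (30.12, 181.76):
  1: √((-154.00)² + (-61.62)²) = √(23716.0000 + 3797.0244) = 165.87 mm
  2: √((27.95)² + (-146.63)²) = √(781.2025 + 21500.3569) = 149.27 mm
  3: √((-86.31)² + (-95.35)²) = √(7449.4161 + 9091.6225) = 128.61 mm
  4: √((208.97)² + (-356.24)²) = √(43668.4609 + 126906.9376) = 413.01 mm
  5: √((207.62)² + (63.73)²) = √(43106.0644 + 4061.5129) = 217.18 mm
  → nearest: 3 (128.61 mm)

Q1→1; Q2→4; Q3→3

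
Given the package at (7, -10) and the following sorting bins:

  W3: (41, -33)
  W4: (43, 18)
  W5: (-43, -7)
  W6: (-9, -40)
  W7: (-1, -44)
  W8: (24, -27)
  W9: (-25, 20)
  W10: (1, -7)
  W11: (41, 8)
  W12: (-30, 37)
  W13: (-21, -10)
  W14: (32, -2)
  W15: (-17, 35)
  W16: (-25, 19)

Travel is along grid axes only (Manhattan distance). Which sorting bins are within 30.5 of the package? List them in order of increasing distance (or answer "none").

Distances from (7, -10):
W3: |34| + |-23| = 34 + 23 = 57
W4: |36| + |28| = 36 + 28 = 64
W5: |-50| + |3| = 50 + 3 = 53
W6: |-16| + |-30| = 16 + 30 = 46
W7: |-8| + |-34| = 8 + 34 = 42
W8: |17| + |-17| = 17 + 17 = 34
W9: |-32| + |30| = 32 + 30 = 62
W10: |-6| + |3| = 6 + 3 = 9
W11: |34| + |18| = 34 + 18 = 52
W12: |-37| + |47| = 37 + 47 = 84
W13: |-28| + |0| = 28 + 0 = 28
W14: |25| + |8| = 25 + 8 = 33
W15: |-24| + |45| = 24 + 45 = 69
W16: |-32| + |29| = 32 + 29 = 61
Threshold 30.5: W10 (9), W13 (28) are within range.

W10, W13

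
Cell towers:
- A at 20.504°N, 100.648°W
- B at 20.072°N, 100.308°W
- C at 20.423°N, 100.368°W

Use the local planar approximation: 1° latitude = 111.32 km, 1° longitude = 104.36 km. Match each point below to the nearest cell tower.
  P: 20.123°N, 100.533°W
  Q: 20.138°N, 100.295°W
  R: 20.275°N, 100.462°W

P→B; Q→B; R→C

P at 20.123°N, 100.533°W:
  A: 44.078 km
  B: 24.158 km
  C: 37.574 km
  → nearest: B (24.158 km)
Q at 20.138°N, 100.295°W:
  A: 54.928 km
  B: 7.471 km
  C: 32.628 km
  → nearest: B (7.471 km)
R at 20.275°N, 100.462°W:
  A: 32.041 km
  B: 27.730 km
  C: 19.175 km
  → nearest: C (19.175 km)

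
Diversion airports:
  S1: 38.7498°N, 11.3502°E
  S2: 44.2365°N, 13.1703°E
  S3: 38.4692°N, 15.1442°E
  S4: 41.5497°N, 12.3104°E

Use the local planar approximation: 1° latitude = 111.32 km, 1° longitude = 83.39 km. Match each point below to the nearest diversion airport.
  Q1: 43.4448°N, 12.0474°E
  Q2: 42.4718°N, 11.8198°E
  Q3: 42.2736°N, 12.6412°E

Q1→S2; Q2→S4; Q3→S4

Q1 at 43.4448°N, 12.0474°E:
  S1: √((-4.6950·111.32)² + (-0.6972·83.39)²) = √(273160.304727 + 3380.202390) = 525.8712 km
  S2: √((0.7917·111.32)² + (1.1229·83.39)²) = √(7767.257180 + 8768.193216) = 128.5902 km
  S3: √((-4.9756·111.32)² + (3.0968·83.39)²) = √(306787.255040 + 66689.009070) = 611.1270 km
  S4: √((-1.8951·111.32)² + (0.2630·83.39)²) = √(44505.189908 + 480.993763) = 212.0995 km
  → nearest: S2 (128.5902 km)
Q2 at 42.4718°N, 11.8198°E:
  S1: √((-3.7220·111.32)² + (-0.4696·83.39)²) = √(171671.868036 + 1533.501214) = 416.1795 km
  S2: √((1.7647·111.32)² + (1.3505·83.39)²) = √(38591.189645 + 12682.857845) = 226.4377 km
  S3: √((-4.0026·111.32)² + (3.3244·83.39)²) = √(198532.118733 + 76851.879822) = 524.7704 km
  S4: √((-0.9221·111.32)² + (0.4906·83.39)²) = √(10536.647215 + 1673.720885) = 110.5005 km
  → nearest: S4 (110.5005 km)
Q3 at 42.2736°N, 12.6412°E:
  S1: √((-3.5238·111.32)² + (-1.2910·83.39)²) = √(153875.294729 + 11589.919839) = 406.7742 km
  S2: √((1.9629·111.32)² + (0.5291·83.39)²) = √(47746.632337 + 1946.719910) = 222.9201 km
  S3: √((-3.8044·111.32)² + (2.5030·83.39)²) = √(179357.169410 + 43566.196592) = 472.1476 km
  S4: √((-0.7239·111.32)² + (-0.3308·83.39)²) = √(6493.869376 + 760.954955) = 85.1753 km
  → nearest: S4 (85.1753 km)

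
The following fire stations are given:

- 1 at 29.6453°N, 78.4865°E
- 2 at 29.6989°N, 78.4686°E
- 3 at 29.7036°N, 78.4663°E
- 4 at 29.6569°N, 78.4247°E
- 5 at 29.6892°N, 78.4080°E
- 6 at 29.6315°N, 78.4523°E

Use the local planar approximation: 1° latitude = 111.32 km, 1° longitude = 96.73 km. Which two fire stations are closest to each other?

Pairwise distances:
1–2: √((0.0536·111.32)² + (-0.0179·96.73)²) = √(35.602129 + 2.997978) = 6.2129 km
1–3: √((0.0583·111.32)² + (-0.0202·96.73)²) = √(42.119529 + 3.817905) = 6.7777 km
1–4: √((0.0116·111.32)² + (-0.0618·96.73)²) = √(1.667487 + 35.735456) = 6.1158 km
1–5: √((0.0439·111.32)² + (-0.0785·96.73)²) = √(23.882261 + 57.658281) = 9.0300 km
1–6: √((-0.0138·111.32)² + (-0.0342·96.73)²) = √(2.359960 + 10.943962) = 3.6475 km
2–3: √((0.0047·111.32)² + (-0.0023·96.73)²) = √(0.273742 + 0.049497) = 0.5685 km
2–4: √((-0.0420·111.32)² + (-0.0439·96.73)²) = √(21.859739 + 18.032312) = 6.3160 km
2–5: √((-0.0097·111.32)² + (-0.0606·96.73)²) = √(1.165977 + 34.361145) = 5.9605 km
2–6: √((-0.0674·111.32)² + (-0.0163·96.73)²) = √(56.294529 + 2.485980) = 7.6668 km
3–4: √((-0.0467·111.32)² + (-0.0416·96.73)²) = √(27.025899 + 16.192318) = 6.5741 km
3–5: √((-0.0144·111.32)² + (-0.0583·96.73)²) = √(2.569635 + 31.802370) = 5.8628 km
3–6: √((-0.0721·111.32)² + (-0.0140·96.73)²) = √(64.419437 + 1.833912) = 8.1396 km
4–5: √((0.0323·111.32)² + (-0.0167·96.73)²) = √(12.928598 + 2.609488) = 3.9418 km
4–6: √((-0.0254·111.32)² + (0.0276·96.73)²) = √(7.994915 + 7.127554) = 3.8888 km
5–6: √((-0.0577·111.32)² + (0.0443·96.73)²) = √(41.257036 + 18.362416) = 7.7214 km
Closest pair: 2–3 at 0.5685 km.

2 and 3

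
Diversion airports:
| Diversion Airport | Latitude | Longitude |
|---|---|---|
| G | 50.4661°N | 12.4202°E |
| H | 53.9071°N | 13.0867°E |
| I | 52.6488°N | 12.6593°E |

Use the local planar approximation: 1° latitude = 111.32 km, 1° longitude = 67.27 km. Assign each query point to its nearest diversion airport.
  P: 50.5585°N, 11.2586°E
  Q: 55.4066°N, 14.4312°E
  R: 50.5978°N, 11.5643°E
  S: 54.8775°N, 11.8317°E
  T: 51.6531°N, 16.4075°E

P→G; Q→H; R→G; S→H; T→I

P at 50.5585°N, 11.2586°E:
  G: 78.8149 km
  H: 392.5274 km
  I: 251.0459 km
  → nearest: G (78.8149 km)
Q at 55.4066°N, 14.4312°E:
  G: 566.3698 km
  H: 189.8524 km
  I: 329.3259 km
  → nearest: H (189.8524 km)
R at 50.5978°N, 11.5643°E:
  G: 59.4136 km
  H: 382.3615 km
  I: 239.9056 km
  → nearest: G (59.4136 km)
S at 54.8775°N, 11.8317°E:
  G: 492.6702 km
  H: 137.1013 km
  I: 254.2686 km
  → nearest: H (137.1013 km)
T at 51.6531°N, 16.4075°E:
  G: 299.0069 km
  H: 335.9489 km
  I: 275.4289 km
  → nearest: I (275.4289 km)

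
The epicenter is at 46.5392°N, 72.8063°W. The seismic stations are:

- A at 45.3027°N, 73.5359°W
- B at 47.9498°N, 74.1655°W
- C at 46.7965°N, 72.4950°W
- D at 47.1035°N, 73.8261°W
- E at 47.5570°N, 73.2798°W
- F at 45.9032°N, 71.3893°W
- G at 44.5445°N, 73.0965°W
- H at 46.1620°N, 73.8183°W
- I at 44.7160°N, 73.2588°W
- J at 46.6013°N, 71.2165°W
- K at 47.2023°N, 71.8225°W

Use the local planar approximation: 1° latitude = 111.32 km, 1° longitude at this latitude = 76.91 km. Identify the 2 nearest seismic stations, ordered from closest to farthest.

Distances from 46.5392°N, 72.8063°W:
A: √((-1.2365·111.32)² + (-0.7296·76.91)²) = √(18946.746162 + 3148.728922) = 148.6455 km
B: √((1.4106·111.32)² + (-1.3592·76.91)²) = √(24657.790272 + 10927.790349) = 188.6414 km
C: √((0.2573·111.32)² + (0.3113·76.91)²) = √(820.400597 + 573.223338) = 37.3313 km
D: √((0.5643·111.32)² + (-1.0198·76.91)²) = √(3946.085545 + 6151.706939) = 100.4878 km
E: √((1.0178·111.32)² + (-0.4735·76.91)²) = √(12837.228996 + 1326.189513) = 119.0102 km
F: √((-0.6360·111.32)² + (1.4170·76.91)²) = √(5012.572032 + 11876.960803) = 129.9597 km
G: √((-1.9947·111.32)² + (-0.2902·76.91)²) = √(49306.204276 + 498.150349) = 223.1689 km
H: √((-0.3772·111.32)² + (-1.0120·76.91)²) = √(1763.152038 + 6057.963436) = 88.4371 km
I: √((-1.8232·111.32)² + (-0.4525·76.91)²) = √(41192.203056 + 1211.163543) = 205.9208 km
J: √((0.0621·111.32)² + (1.5898·76.91)²) = √(47.789182 + 14950.324114) = 122.4668 km
K: √((0.6631·111.32)² + (0.9838·76.91)²) = √(5448.844965 + 5725.049673) = 105.7066 km
Sorted: C (37.3313 km) < H (88.4371 km) < D (100.4878 km) < K (105.7066 km) < …

C, H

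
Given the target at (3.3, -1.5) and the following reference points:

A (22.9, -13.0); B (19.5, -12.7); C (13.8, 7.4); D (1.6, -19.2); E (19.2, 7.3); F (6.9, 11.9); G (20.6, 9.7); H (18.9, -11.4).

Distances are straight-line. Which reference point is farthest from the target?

Distances from (3.3, -1.5):
A: √((19.6)² + (-11.5)²) = √(384.160 + 132.250) = 22.7
B: √((16.2)² + (-11.2)²) = √(262.440 + 125.440) = 19.7
C: √((10.5)² + (8.9)²) = √(110.250 + 79.210) = 13.8
D: √((-1.7)² + (-17.7)²) = √(2.890 + 313.290) = 17.8
E: √((15.9)² + (8.8)²) = √(252.810 + 77.440) = 18.2
F: √((3.6)² + (13.4)²) = √(12.960 + 179.560) = 13.9
G: √((17.3)² + (11.2)²) = √(299.290 + 125.440) = 20.6
H: √((15.6)² + (-9.9)²) = √(243.360 + 98.010) = 18.5
Maximum: A at 22.7.

A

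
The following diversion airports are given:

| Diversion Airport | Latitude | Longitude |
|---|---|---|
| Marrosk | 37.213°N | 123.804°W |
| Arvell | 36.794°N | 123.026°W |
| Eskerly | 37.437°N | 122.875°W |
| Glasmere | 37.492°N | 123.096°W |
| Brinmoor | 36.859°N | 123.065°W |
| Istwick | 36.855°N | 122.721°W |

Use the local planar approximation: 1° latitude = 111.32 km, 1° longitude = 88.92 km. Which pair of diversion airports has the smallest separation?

Pairwise distances:
Marrosk–Arvell: √((-0.419·111.32)² + (0.778·88.92)²) = √(2175.57691 + 4785.83919) = 83.435 km
Marrosk–Eskerly: √((0.224·111.32)² + (0.929·88.92)²) = √(621.78814 + 6823.86358) = 86.288 km
Marrosk–Glasmere: √((0.279·111.32)² + (0.708·88.92)²) = √(964.61676 + 3963.37735) = 70.200 km
Marrosk–Brinmoor: √((-0.354·111.32)² + (0.739·88.92)²) = √(1552.93372 + 4318.05117) = 76.622 km
Marrosk–Istwick: √((-0.358·111.32)² + (1.083·88.92)²) = √(1588.22654 + 9273.75934) = 104.221 km
Arvell–Eskerly: √((0.643·111.32)² + (0.151·88.92)²) = √(5123.51888 + 180.28218) = 72.827 km
Arvell–Glasmere: √((0.698·111.32)² + (-0.070·88.92)²) = √(6037.50135 + 38.74316) = 77.950 km
Arvell–Brinmoor: √((0.065·111.32)² + (-0.039·88.92)²) = √(52.35680 + 12.02619) = 8.024 km
Arvell–Istwick: √((0.061·111.32)² + (0.305·88.92)²) = √(46.11116 + 735.52694) = 27.958 km
Eskerly–Glasmere: √((0.055·111.32)² + (-0.221·88.92)²) = √(37.48623 + 386.17438) = 20.583 km
Eskerly–Brinmoor: √((-0.578·111.32)² + (-0.190·88.92)²) = √(4140.01650 + 285.43427) = 66.524 km
Eskerly–Istwick: √((-0.582·111.32)² + (0.154·88.92)²) = √(4197.51604 + 187.51687) = 66.220 km
Glasmere–Brinmoor: √((-0.633·111.32)² + (0.031·88.92)²) = √(4965.39515 + 7.59840) = 70.519 km
Glasmere–Istwick: √((-0.637·111.32)² + (0.375·88.92)²) = √(5028.34723 + 1111.88902) = 78.360 km
Brinmoor–Istwick: √((-0.004·111.32)² + (0.344·88.92)²) = √(0.19827 + 935.65511) = 30.592 km
Closest pair: Arvell–Brinmoor at 8.024 km.

Arvell and Brinmoor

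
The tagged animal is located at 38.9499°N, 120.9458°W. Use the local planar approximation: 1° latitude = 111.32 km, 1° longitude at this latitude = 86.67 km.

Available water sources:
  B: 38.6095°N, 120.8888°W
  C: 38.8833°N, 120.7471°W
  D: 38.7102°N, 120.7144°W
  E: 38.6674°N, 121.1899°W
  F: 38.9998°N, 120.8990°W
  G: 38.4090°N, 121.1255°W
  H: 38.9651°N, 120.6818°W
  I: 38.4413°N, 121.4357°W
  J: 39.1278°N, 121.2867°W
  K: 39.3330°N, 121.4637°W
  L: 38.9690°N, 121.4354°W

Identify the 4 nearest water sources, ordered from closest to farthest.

Distances from 38.9499°N, 120.9458°W:
B: √((-0.3404·111.32)² + (0.0570·86.67)²) = √(1435.904307 + 24.405477) = 38.2140 km
C: √((-0.0666·111.32)² + (0.1987·86.67)²) = √(54.966091 + 296.574173) = 18.7494 km
D: √((-0.2397·111.32)² + (0.2314·86.67)²) = √(712.004049 + 402.220593) = 33.3800 km
E: √((-0.2825·111.32)² + (-0.2441·86.67)²) = √(988.970414 + 447.582556) = 37.9019 km
F: √((0.0499·111.32)² + (0.0468·86.67)²) = √(30.856558 + 16.452401) = 6.8782 km
G: √((-0.5409·111.32)² + (-0.1797·86.67)²) = √(3625.603924 + 242.568134) = 62.1946 km
H: √((0.0152·111.32)² + (0.2640·86.67)²) = √(2.863081 + 523.534670) = 22.9434 km
I: √((-0.5086·111.32)² + (-0.4899·86.67)²) = √(3205.524547 + 1802.820434) = 70.7697 km
J: √((0.1779·111.32)² + (-0.3409·86.67)²) = √(392.191603 + 872.954475) = 35.5689 km
K: √((0.3831·111.32)² + (-0.5179·86.67)²) = √(1818.740339 + 2014.788277) = 61.9155 km
L: √((0.0191·111.32)² + (-0.4896·86.67)²) = √(4.520777 + 1800.613125) = 42.4869 km
Sorted: F (6.8782 km) < C (18.7494 km) < H (22.9434 km) < D (33.3800 km) < J (35.5689 km) < E (37.9019 km) < …

F, C, H, D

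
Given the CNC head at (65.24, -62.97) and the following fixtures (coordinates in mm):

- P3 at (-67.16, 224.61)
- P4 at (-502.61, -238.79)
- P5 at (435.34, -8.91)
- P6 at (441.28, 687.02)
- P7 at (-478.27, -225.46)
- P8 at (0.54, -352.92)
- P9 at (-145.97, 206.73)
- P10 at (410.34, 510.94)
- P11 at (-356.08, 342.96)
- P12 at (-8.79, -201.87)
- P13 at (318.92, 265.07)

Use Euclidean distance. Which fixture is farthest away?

Distances from (65.24, -62.97):
P3: √((-132.40)² + (287.58)²) = √(17529.7600 + 82702.2564) = 316.59 mm
P4: √((-567.85)² + (-175.82)²) = √(322453.6225 + 30912.6724) = 594.45 mm
P5: √((370.10)² + (54.06)²) = √(136974.0100 + 2922.4836) = 374.03 mm
P6: √((376.04)² + (749.99)²) = √(141406.0816 + 562485.0001) = 838.98 mm
P7: √((-543.51)² + (-162.49)²) = √(295403.1201 + 26403.0001) = 567.28 mm
P8: √((-64.70)² + (-289.95)²) = √(4186.0900 + 84071.0025) = 297.08 mm
P9: √((-211.21)² + (269.70)²) = √(44609.6641 + 72738.0900) = 342.56 mm
P10: √((345.10)² + (573.91)²) = √(119094.0100 + 329372.6881) = 669.68 mm
P11: √((-421.32)² + (405.93)²) = √(177510.5424 + 164779.1649) = 585.06 mm
P12: √((-74.03)² + (-138.90)²) = √(5480.4409 + 19293.2100) = 157.40 mm
P13: √((253.68)² + (328.04)²) = √(64353.5424 + 107610.2416) = 414.69 mm
Maximum: P6 at 838.98 mm.

P6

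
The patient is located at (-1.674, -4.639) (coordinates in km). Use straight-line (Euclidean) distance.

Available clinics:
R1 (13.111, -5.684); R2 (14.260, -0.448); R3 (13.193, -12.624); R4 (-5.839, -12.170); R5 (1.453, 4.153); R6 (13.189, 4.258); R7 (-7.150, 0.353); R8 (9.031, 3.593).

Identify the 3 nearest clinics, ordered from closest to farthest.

Distances from (-1.674, -4.639):
R1: √((14.785)² + (-1.045)²) = √(218.59623 + 1.09202) = 14.822 km
R2: √((15.934)² + (4.191)²) = √(253.89236 + 17.56448) = 16.476 km
R3: √((14.867)² + (-7.985)²) = √(221.02769 + 63.76023) = 16.876 km
R4: √((-4.165)² + (-7.531)²) = √(17.34723 + 56.71596) = 8.606 km
R5: √((3.127)² + (8.792)²) = √(9.77813 + 77.29926) = 9.332 km
R6: √((14.863)² + (8.897)²) = √(220.90877 + 79.15661) = 17.322 km
R7: √((-5.476)² + (4.992)²) = √(29.98658 + 24.92006) = 7.410 km
R8: √((10.705)² + (8.232)²) = √(114.59703 + 67.76582) = 13.504 km
Sorted: R7 (7.410 km) < R4 (8.606 km) < R5 (9.332 km) < R8 (13.504 km) < R1 (14.822 km) < …

R7, R4, R5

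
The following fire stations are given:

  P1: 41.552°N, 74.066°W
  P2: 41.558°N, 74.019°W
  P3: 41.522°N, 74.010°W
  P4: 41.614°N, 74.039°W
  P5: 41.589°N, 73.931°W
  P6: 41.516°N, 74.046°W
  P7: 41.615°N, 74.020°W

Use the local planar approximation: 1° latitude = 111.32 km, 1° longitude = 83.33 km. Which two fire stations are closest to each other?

P4 and P7

Pairwise distances:
P1–P2: √((0.006·111.32)² + (0.047·83.33)²) = √(0.44612 + 15.33905) = 3.973 km
P1–P3: √((-0.030·111.32)² + (0.056·83.33)²) = √(11.15293 + 21.77604) = 5.738 km
P1–P4: √((0.062·111.32)² + (0.027·83.33)²) = √(47.63540 + 5.06210) = 7.259 km
P1–P5: √((0.037·111.32)² + (0.135·83.33)²) = √(16.96484 + 126.55238) = 11.980 km
P1–P6: √((-0.036·111.32)² + (0.020·83.33)²) = √(16.06022 + 2.77756) = 4.340 km
P1–P7: √((0.063·111.32)² + (0.046·83.33)²) = √(49.18441 + 14.69327) = 7.992 km
P2–P3: √((-0.036·111.32)² + (0.009·83.33)²) = √(16.06022 + 0.56246) = 4.077 km
P2–P4: √((0.056·111.32)² + (-0.020·83.33)²) = √(38.86176 + 2.77756) = 6.453 km
P2–P5: √((0.031·111.32)² + (0.088·83.33)²) = √(11.90885 + 53.77348) = 8.104 km
P2–P6: √((-0.042·111.32)² + (-0.027·83.33)²) = √(21.85974 + 5.06210) = 5.189 km
P2–P7: √((0.057·111.32)² + (-0.001·83.33)²) = √(40.26207 + 0.00694) = 6.346 km
P3–P4: √((0.092·111.32)² + (-0.029·83.33)²) = √(104.88709 + 5.83981) = 10.523 km
P3–P5: √((0.067·111.32)² + (0.079·83.33)²) = √(55.62833 + 43.33681) = 9.948 km
P3–P6: √((-0.006·111.32)² + (-0.036·83.33)²) = √(0.44612 + 8.99928) = 3.073 km
P3–P7: √((0.093·111.32)² + (-0.010·83.33)²) = √(107.17964 + 0.69439) = 10.386 km
P4–P5: √((-0.025·111.32)² + (0.108·83.33)²) = √(7.74509 + 80.99352) = 9.420 km
P4–P6: √((-0.098·111.32)² + (-0.007·83.33)²) = √(119.01414 + 0.34025) = 10.925 km
P4–P7: √((0.001·111.32)² + (0.019·83.33)²) = √(0.01239 + 2.50674) = 1.587 km
P5–P6: √((-0.073·111.32)² + (-0.115·83.33)²) = √(66.03773 + 91.83293) = 12.565 km
P5–P7: √((0.026·111.32)² + (-0.089·83.33)²) = √(8.37709 + 55.00254) = 7.961 km
P6–P7: √((0.099·111.32)² + (0.026·83.33)²) = √(121.45539 + 4.69407) = 11.232 km
Closest pair: P4–P7 at 1.587 km.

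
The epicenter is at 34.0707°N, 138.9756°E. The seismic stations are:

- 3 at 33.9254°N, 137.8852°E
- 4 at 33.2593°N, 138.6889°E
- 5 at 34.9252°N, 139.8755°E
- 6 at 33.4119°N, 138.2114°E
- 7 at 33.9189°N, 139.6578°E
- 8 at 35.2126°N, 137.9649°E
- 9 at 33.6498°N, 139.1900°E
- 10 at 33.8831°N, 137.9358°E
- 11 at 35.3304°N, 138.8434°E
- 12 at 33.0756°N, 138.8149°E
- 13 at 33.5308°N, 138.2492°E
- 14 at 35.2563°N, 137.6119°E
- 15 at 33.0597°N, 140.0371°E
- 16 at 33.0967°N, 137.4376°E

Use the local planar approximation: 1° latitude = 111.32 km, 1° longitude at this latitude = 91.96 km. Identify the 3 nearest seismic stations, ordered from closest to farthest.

9, 7, 13

Distances from 34.0707°N, 138.9756°E:
3: √((-0.1453·111.32)² + (-1.0904·91.96)²) = √(261.624026 + 10054.711429) = 101.5694 km
4: √((-0.8114·111.32)² + (-0.2867·91.96)²) = √(8158.614296 + 695.109639) = 94.0942 km
5: √((0.8545·111.32)² + (0.8999·91.96)²) = √(9048.373714 + 6848.357585) = 126.0822 km
6: √((-0.6588·111.32)² + (-0.7642·91.96)²) = √(5378.405921 + 4938.692563) = 101.5731 km
7: √((-0.1518·111.32)² + (0.6822·91.96)²) = √(285.555111 + 3935.694278) = 64.9711 km
8: √((1.1419·111.32)² + (-1.0107·91.96)²) = √(16158.555760 + 8638.581931) = 157.4711 km
9: √((-0.4209·111.32)² + (0.2144·91.96)²) = √(2195.352417 + 388.729489) = 50.8339 km
10: √((-0.1876·111.32)² + (-1.0398·91.96)²) = √(436.126086 + 9143.185930) = 97.8740 km
11: √((1.2597·111.32)² + (-0.1322·91.96)²) = √(19664.397930 + 147.795372) = 140.7558 km
12: √((-0.9951·111.32)² + (-0.1607·91.96)²) = √(12270.996940 + 218.388456) = 111.7559 km
13: √((-0.5399·111.32)² + (-0.7264·91.96)²) = √(3612.210496 + 4462.205798) = 89.8578 km
14: √((1.1856·111.32)² + (-1.3637·91.96)²) = √(17418.982249 + 15726.627716) = 182.0594 km
15: √((-1.0110·111.32)² + (1.0615·91.96)²) = √(12666.268982 + 9528.793649) = 148.9801 km
16: √((-0.9740·111.32)² + (-1.5380·91.96)²) = √(11756.128083 + 20003.712133) = 178.2129 km
Sorted: 9 (50.8339 km) < 7 (64.9711 km) < 13 (89.8578 km) < 4 (94.0942 km) < 10 (97.8740 km) < …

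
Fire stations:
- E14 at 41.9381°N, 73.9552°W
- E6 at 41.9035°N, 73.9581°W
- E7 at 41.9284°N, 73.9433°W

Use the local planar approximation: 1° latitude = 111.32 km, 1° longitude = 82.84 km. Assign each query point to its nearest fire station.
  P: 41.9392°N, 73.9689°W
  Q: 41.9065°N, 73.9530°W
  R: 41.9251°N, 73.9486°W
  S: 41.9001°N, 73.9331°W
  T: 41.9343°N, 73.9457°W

P→E14; Q→E6; R→E7; S→E6; T→E7

P at 41.9392°N, 73.9689°W:
  E14: √((-0.0011·111.32)² + (0.0137·82.84)²) = √(0.014994 + 1.288016) = 1.1415 km
  E6: √((-0.0357·111.32)² + (0.0108·82.84)²) = √(15.793662 + 0.800438) = 4.0736 km
  E7: √((-0.0108·111.32)² + (0.0256·82.84)²) = √(1.445419 + 4.497385) = 2.4378 km
  → nearest: E14 (1.1415 km)
Q at 41.9065°N, 73.9530°W:
  E14: √((0.0316·111.32)² + (-0.0022·82.84)²) = √(12.374298 + 0.033214) = 3.5224 km
  E6: √((-0.0030·111.32)² + (-0.0051·82.84)²) = √(0.111529 + 0.178493) = 0.5385 km
  E7: √((0.0219·111.32)² + (0.0097·82.84)²) = √(5.943395 + 0.645689) = 2.5669 km
  → nearest: E6 (0.5385 km)
R at 41.9251°N, 73.9486°W:
  E14: √((0.0130·111.32)² + (-0.0066·82.84)²) = √(2.094272 + 0.298929) = 1.5470 km
  E6: √((-0.0216·111.32)² + (-0.0095·82.84)²) = √(5.781678 + 0.619338) = 2.5300 km
  E7: √((0.0033·111.32)² + (0.0053·82.84)²) = √(0.134950 + 0.192767) = 0.5725 km
  → nearest: E7 (0.5725 km)
S at 41.9001°N, 73.9331°W:
  E14: √((0.0380·111.32)² + (-0.0221·82.84)²) = √(17.894254 + 3.351697) = 4.6093 km
  E6: √((0.0034·111.32)² + (-0.0250·82.84)²) = √(0.143253 + 4.289041) = 2.1053 km
  E7: √((0.0283·111.32)² + (-0.0102·82.84)²) = √(9.924743 + 0.713971) = 3.2617 km
  → nearest: E6 (2.1053 km)
T at 41.9343°N, 73.9457°W:
  E14: √((0.0038·111.32)² + (-0.0095·82.84)²) = √(0.178943 + 0.619338) = 0.8935 km
  E6: √((-0.0308·111.32)² + (-0.0124·82.84)²) = √(11.755682 + 1.055173) = 3.5792 km
  E7: √((-0.0059·111.32)² + (0.0024·82.84)²) = √(0.431370 + 0.039528) = 0.6862 km
  → nearest: E7 (0.6862 km)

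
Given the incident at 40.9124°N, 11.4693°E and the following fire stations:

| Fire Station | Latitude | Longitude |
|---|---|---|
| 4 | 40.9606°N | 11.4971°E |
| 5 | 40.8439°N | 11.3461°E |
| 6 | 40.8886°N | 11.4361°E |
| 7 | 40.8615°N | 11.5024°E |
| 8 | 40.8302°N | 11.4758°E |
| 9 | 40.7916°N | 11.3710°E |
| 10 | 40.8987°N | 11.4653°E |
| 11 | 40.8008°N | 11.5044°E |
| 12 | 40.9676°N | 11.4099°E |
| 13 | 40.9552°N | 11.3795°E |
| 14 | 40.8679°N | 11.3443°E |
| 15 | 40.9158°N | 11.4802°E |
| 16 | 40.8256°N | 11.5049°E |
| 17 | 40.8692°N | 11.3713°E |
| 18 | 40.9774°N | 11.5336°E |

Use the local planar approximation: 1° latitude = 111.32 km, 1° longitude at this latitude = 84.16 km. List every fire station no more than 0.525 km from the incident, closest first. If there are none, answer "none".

Distances from 40.9124°N, 11.4693°E:
4: √((0.0482·111.32)² + (0.0278·84.16)²) = √(28.789921 + 5.473953) = 5.8535 km
5: √((-0.0685·111.32)² + (-0.1232·84.16)²) = √(58.147030 + 107.506041) = 12.8706 km
6: √((-0.0238·111.32)² + (-0.0332·84.16)²) = √(7.019405 + 7.807062) = 3.8505 km
7: √((-0.0509·111.32)² + (0.0331·84.16)²) = √(32.105686 + 7.760102) = 6.3139 km
8: √((-0.0822·111.32)² + (0.0065·84.16)²) = √(83.731723 + 0.299253) = 9.1668 km
9: √((-0.1208·111.32)² + (-0.0983·84.16)²) = √(180.834073 + 68.441338) = 15.7885 km
10: √((-0.0137·111.32)² + (-0.0040·84.16)²) = √(2.325881 + 0.113326) = 1.5618 km
11: √((-0.1116·111.32)² + (0.0351·84.16)²) = √(154.338681 + 8.726211) = 12.7697 km
12: √((0.0552·111.32)² + (-0.0594·84.16)²) = √(37.759354 + 24.991041) = 7.9215 km
13: √((0.0428·111.32)² + (-0.0898·84.16)²) = √(22.700422 + 57.116834) = 8.9341 km
14: √((-0.0445·111.32)² + (-0.1250·84.16)²) = √(24.539540 + 110.670400) = 11.6280 km
15: √((0.0034·111.32)² + (0.0109·84.16)²) = √(0.143253 + 0.841520) = 0.9924 km
16: √((-0.0868·111.32)² + (0.0356·84.16)²) = √(93.365375 + 8.976591) = 10.1164 km
17: √((-0.0432·111.32)² + (-0.0980·84.16)²) = √(23.126712 + 68.024225) = 9.5473 km
18: √((0.0650·111.32)² + (0.0643·84.16)²) = √(52.356802 + 29.284202) = 9.0355 km
Threshold 0.525 km: none within range.

none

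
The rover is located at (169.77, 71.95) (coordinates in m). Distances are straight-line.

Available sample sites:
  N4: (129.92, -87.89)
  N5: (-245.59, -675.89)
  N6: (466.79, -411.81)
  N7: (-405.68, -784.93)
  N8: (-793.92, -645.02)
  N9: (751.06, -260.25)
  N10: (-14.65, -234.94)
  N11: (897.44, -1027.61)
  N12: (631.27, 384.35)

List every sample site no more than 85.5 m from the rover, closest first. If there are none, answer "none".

Distances from (169.77, 71.95):
N4: √((-39.85)² + (-159.84)²) = √(1588.0225 + 25548.8256) = 164.73 m
N5: √((-415.36)² + (-747.84)²) = √(172523.9296 + 559264.6656) = 855.45 m
N6: √((297.02)² + (-483.76)²) = √(88220.8804 + 234023.7376) = 567.67 m
N7: √((-575.45)² + (-856.88)²) = √(331142.7025 + 734243.3344) = 1032.18 m
N8: √((-963.69)² + (-716.97)²) = √(928698.4161 + 514045.9809) = 1201.14 m
N9: √((581.29)² + (-332.20)²) = √(337898.0641 + 110356.8400) = 669.52 m
N10: √((-184.42)² + (-306.89)²) = √(34010.7364 + 94181.4721) = 358.04 m
N11: √((727.67)² + (-1099.56)²) = √(529503.6289 + 1209032.1936) = 1318.54 m
N12: √((461.50)² + (312.40)²) = √(212982.2500 + 97593.7600) = 557.29 m
Threshold 85.5 m: none within range.

none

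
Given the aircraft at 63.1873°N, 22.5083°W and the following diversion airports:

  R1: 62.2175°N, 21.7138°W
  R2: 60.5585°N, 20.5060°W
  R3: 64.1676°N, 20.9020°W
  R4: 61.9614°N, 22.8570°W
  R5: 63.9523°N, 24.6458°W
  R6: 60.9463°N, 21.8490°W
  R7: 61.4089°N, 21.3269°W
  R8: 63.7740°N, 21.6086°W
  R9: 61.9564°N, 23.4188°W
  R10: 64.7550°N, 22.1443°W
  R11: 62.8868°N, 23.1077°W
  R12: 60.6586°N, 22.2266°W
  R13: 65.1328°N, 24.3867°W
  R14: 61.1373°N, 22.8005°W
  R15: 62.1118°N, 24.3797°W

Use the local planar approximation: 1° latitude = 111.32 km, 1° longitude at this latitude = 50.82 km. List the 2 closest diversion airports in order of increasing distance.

Distances from 63.1873°N, 22.5083°W:
R1: √((-0.9698·111.32)² + (0.7945·50.82)²) = √(11654.959129 + 1630.260945) = 115.2615 km
R2: √((-2.6288·111.32)² + (2.0023·50.82)²) = √(85637.008408 + 10354.463848) = 309.8249 km
R3: √((0.9803·111.32)² + (1.6063·50.82)²) = √(11908.701256 + 6663.810526) = 136.2810 km
R4: √((-1.2259·111.32)² + (-0.3487·50.82)²) = √(18623.293401 + 314.031502) = 137.6130 km
R5: √((0.7650·111.32)² + (-2.1375·50.82)²) = √(7252.191536 + 11799.988070) = 138.0296 km
R6: √((-2.2410·111.32)² + (0.6593·50.82)²) = √(62234.342896 + 1122.626974) = 251.7081 km
R7: √((-1.7784·111.32)² + (1.1814·50.82)²) = √(39192.710061 + 3604.651261) = 206.8752 km
R8: √((0.5867·111.32)² + (0.8997·50.82)²) = √(4265.584717 + 2090.570233) = 79.7255 km
R9: √((-1.2309·111.32)² + (-0.9105·50.82)²) = √(18775.518478 + 2141.061892) = 144.6257 km
R10: √((1.5677·111.32)² + (0.3640·50.82)²) = √(30455.961304 + 342.193762) = 175.4940 km
R11: √((-0.3005·111.32)² + (-0.5994·50.82)²) = √(1119.013557 + 927.903470) = 45.2429 km
R12: √((-2.5287·111.32)² + (0.2817·50.82)²) = √(79239.369718 + 204.947684) = 281.8587 km
R13: √((1.9455·111.32)² + (-1.8784·50.82)²) = √(46903.890318 + 9112.666585) = 236.6782 km
R14: √((-2.0500·111.32)² + (-0.2922·50.82)²) = √(52077.978436 + 220.510739) = 228.6886 km
R15: √((-1.0755·111.32)² + (-1.8714·50.82)²) = √(14333.994212 + 9044.875050) = 152.9015 km
Sorted: R11 (45.2429 km) < R8 (79.7255 km) < R1 (115.2615 km) < R3 (136.2810 km) < …

R11, R8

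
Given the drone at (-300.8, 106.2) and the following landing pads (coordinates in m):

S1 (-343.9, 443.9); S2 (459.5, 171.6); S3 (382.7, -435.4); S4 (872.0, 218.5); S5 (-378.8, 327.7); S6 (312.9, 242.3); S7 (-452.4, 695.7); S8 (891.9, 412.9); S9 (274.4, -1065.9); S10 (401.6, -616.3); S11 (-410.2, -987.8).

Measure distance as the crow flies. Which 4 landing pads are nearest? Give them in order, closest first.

Distances from (-300.8, 106.2):
S1: 340.4 m
S2: 763.1 m
S3: 872.1 m
S4: 1178.2 m
S5: 234.8 m
S6: 628.6 m
S7: 608.7 m
S8: 1231.5 m
S9: 1305.6 m
S10: 1007.7 m
S11: 1099.5 m
Sorted: S5 (234.8 m) < S1 (340.4 m) < S7 (608.7 m) < S6 (628.6 m) < S2 (763.1 m) < S3 (872.1 m) < …

S5, S1, S7, S6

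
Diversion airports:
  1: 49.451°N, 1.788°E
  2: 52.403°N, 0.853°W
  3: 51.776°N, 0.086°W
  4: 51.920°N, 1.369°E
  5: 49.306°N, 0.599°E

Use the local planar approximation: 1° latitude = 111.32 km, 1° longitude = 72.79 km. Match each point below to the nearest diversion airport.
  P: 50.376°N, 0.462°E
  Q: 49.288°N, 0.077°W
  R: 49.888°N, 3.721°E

P→5; Q→5; R→1

P at 50.376°N, 0.462°E:
  1: 141.135 km
  2: 245.108 km
  3: 160.872 km
  4: 184.122 km
  5: 119.529 km
  → nearest: 5 (119.529 km)
Q at 49.288°N, 0.077°W:
  1: 136.961 km
  2: 351.332 km
  3: 276.965 km
  4: 311.326 km
  5: 49.247 km
  → nearest: 5 (49.247 km)
R at 49.888°N, 3.721°E:
  1: 148.875 km
  2: 435.009 km
  3: 347.798 km
  4: 283.686 km
  5: 236.305 km
  → nearest: 1 (148.875 km)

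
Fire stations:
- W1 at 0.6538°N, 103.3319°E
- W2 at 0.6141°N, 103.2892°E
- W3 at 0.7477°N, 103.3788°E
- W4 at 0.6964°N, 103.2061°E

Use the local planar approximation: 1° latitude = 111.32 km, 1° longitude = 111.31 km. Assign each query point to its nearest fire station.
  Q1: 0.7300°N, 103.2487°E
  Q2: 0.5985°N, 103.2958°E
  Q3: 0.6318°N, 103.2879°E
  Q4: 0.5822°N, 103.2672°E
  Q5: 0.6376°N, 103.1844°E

Q1→W4; Q2→W2; Q3→W2; Q4→W2; Q5→W4

Q1 at 0.7300°N, 103.2487°E:
  W1: 12.5587 km
  W2: 13.6669 km
  W3: 14.6149 km
  W4: 6.0395 km
  → nearest: W4 (6.0395 km)
Q2 at 0.5985°N, 103.2958°E:
  W1: 7.3514 km
  W2: 1.8856 km
  W3: 19.0056 km
  W4: 14.7805 km
  → nearest: W2 (1.8856 km)
Q3 at 0.6318°N, 103.2879°E:
  W1: 5.4758 km
  W2: 1.9757 km
  W3: 16.3962 km
  W4: 11.6025 km
  → nearest: W2 (1.9757 km)
Q4 at 0.5822°N, 103.2672°E:
  W1: 10.7422 km
  W2: 4.3136 km
  W3: 22.2201 km
  W4: 14.4176 km
  → nearest: W2 (4.3136 km)
Q5 at 0.6376°N, 103.1844°E:
  W1: 16.5170 km
  W2: 11.9550 km
  W3: 24.8686 km
  W4: 6.9771 km
  → nearest: W4 (6.9771 km)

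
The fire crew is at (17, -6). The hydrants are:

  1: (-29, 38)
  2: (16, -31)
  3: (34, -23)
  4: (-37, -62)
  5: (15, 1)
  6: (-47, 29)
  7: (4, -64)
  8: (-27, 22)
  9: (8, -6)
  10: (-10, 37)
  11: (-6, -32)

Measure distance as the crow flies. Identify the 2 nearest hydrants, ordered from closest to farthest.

5, 9

Distances from (17, -6):
1: √((-46)² + (44)²) = √(2116.000 + 1936.000) = 63.7
2: √((-1)² + (-25)²) = √(1.000 + 625.000) = 25.0
3: √((17)² + (-17)²) = √(289.000 + 289.000) = 24.0
4: √((-54)² + (-56)²) = √(2916.000 + 3136.000) = 77.8
5: √((-2)² + (7)²) = √(4.000 + 49.000) = 7.3
6: √((-64)² + (35)²) = √(4096.000 + 1225.000) = 72.9
7: √((-13)² + (-58)²) = √(169.000 + 3364.000) = 59.4
8: √((-44)² + (28)²) = √(1936.000 + 784.000) = 52.2
9: √((-9)² + (0)²) = √(81.000 + 0.000) = 9.0
10: √((-27)² + (43)²) = √(729.000 + 1849.000) = 50.8
11: √((-23)² + (-26)²) = √(529.000 + 676.000) = 34.7
Sorted: 5 (7.3) < 9 (9.0) < 3 (24.0) < 2 (25.0) < …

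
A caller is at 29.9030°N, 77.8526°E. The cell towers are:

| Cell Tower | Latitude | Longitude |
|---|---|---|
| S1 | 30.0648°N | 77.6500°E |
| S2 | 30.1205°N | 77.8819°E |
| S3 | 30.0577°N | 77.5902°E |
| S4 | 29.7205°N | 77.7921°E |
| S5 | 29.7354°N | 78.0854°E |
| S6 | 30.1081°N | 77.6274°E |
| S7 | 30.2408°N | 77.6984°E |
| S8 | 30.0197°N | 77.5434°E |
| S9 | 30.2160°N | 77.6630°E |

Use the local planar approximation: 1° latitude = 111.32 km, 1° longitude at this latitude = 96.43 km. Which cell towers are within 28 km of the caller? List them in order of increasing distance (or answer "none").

S4, S2, S1

Distances from 29.9030°N, 77.8526°E:
S1: 26.5725 km
S2: 24.3764 km
S3: 30.6076 km
S4: 21.1370 km
S5: 29.1898 km
S6: 31.5099 km
S7: 40.4371 km
S8: 32.5234 km
S9: 39.3487 km
Threshold 28 km: S4 (21.1370 km), S2 (24.3764 km), S1 (26.5725 km) are within range.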